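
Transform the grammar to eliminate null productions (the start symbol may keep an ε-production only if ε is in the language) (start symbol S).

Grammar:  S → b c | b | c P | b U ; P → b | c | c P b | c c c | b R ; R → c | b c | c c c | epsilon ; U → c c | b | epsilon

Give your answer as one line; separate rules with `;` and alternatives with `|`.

S → b c | b | c P | b U; P → b | c | c P b | c c c | b R; R → c | b c | c c c; U → c c | b

Nullable set = {R, U}.
ε ∉ L(G), so no ε-production is kept.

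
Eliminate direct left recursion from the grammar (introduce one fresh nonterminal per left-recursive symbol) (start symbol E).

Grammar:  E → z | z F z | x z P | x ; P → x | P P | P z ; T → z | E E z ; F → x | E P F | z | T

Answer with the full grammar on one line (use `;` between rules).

E → z | z F z | x z P | x; P → x P'; T → z | E E z; F → x | E P F | z | T; P' → P P' | z P' | ε

Left recursion appears on P.
For P: α = {P, z}, β = {x}. Rewrite as P → β P' and P' → α P' | ε.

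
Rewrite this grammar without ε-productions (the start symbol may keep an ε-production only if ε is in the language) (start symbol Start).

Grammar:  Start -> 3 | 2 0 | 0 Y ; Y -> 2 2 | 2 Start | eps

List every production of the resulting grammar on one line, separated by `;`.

Nullable nonterminals: {Y}.
ε ∉ L(G), so no ε-production is kept.
Add the nullable-subset variants: Start → 0 Y gives 0 Y | 0.

Start -> 3 | 2 0 | 0 Y | 0; Y -> 2 2 | 2 Start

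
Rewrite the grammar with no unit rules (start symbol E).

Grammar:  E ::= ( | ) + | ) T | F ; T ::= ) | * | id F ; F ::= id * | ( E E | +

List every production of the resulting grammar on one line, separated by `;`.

Unit pairs: E ⇒* {F}.
For every A with A ⇒* B via unit rules, add B's non-unit alternatives to A; then delete every rule of the form X → Y.

E ::= ( | ) + | ) T | id * | ( E E | +; T ::= ) | * | id F; F ::= id * | ( E E | +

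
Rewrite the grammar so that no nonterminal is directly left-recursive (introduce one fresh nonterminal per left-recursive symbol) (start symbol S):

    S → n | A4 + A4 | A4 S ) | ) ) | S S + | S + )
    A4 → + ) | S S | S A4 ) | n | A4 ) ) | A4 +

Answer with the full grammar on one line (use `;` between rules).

S → n S' | A4 + A4 S' | A4 S ) S' | ) ) S'; A4 → + ) A4' | S S A4' | S A4 ) A4' | n A4'; S' → S + S' | + ) S' | ε; A4' → ) ) A4' | + A4' | ε

Directly left-recursive nonterminals: S, A4.
For S: α = {S +, + )}, β = {n, A4 + A4, A4 S ), ) )}. Rewrite as S → β S' and S' → α S' | ε.
For A4: α = {) ), +}, β = {+ ), S S, S A4 ), n}. Rewrite as A4 → β A4' and A4' → α A4' | ε.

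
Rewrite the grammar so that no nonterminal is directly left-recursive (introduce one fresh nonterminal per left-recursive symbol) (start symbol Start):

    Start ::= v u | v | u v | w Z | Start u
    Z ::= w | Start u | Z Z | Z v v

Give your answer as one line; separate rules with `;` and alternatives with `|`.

Left recursion appears on Start, Z.
For Start: α = {u}, β = {v u, v, u v, w Z}. Rewrite as Start → β Start1 and Start1 → α Start1 | ε.
For Z: α = {Z, v v}, β = {w, Start u}. Rewrite as Z → β Z1 and Z1 → α Z1 | ε.

Start ::= v u Start1 | v Start1 | u v Start1 | w Z Start1; Z ::= w Z1 | Start u Z1; Start1 ::= u Start1 | ε; Z1 ::= Z Z1 | v v Z1 | ε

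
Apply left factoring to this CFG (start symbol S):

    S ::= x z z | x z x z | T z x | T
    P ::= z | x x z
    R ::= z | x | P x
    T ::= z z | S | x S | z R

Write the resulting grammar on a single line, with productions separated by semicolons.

S ::= x z S' | T S''; P ::= z | x x z; R ::= z | x | P x; T ::= S | x S | z T'; S' ::= z | x z; S'' ::= z x | eps; T' ::= z | R

S has alternatives sharing prefix 'x z': factor to S → x z S' with S' → z | x z.
S has alternatives sharing prefix 'T': factor to S → T S'' with S'' → z x | ε.
T has alternatives sharing prefix 'z': factor to T → z T' with T' → z | R.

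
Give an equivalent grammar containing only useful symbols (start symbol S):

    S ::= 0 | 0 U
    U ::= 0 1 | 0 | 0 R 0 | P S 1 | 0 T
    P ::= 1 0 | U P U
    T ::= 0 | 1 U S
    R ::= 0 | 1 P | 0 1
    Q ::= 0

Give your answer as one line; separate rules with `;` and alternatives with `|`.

S ::= 0 | 0 U; U ::= 0 1 | 0 | 0 R 0 | P S 1 | 0 T; P ::= 1 0 | U P U; T ::= 0 | 1 U S; R ::= 0 | 1 P | 0 1

Generating nonterminals: {P, Q, R, S, T, U}.
Reachable from S after that: {P, R, S, T, U}.
Removed useless symbols: {Q} and every production mentioning them.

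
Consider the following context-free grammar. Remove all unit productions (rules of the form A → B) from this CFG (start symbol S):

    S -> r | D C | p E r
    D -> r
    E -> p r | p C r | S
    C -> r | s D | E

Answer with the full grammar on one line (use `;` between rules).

S -> r | D C | p E r; D -> r; E -> p r | p C r | r | D C | p E r; C -> p r | p C r | r | s D | D C | p E r

Unit pairs: C ⇒* {E, S}; E ⇒* {S}.
For each unit pair (A, B), copy every non-unit production of B to A, then drop all unit productions.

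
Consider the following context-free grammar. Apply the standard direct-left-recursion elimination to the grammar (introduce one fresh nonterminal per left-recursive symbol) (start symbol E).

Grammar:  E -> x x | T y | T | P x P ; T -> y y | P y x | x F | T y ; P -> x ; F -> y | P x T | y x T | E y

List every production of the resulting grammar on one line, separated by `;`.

T is directly left-recursive.
For T: α = {y}, β = {y y, P y x, x F}. Rewrite as T → β T' and T' → α T' | ε.

E -> x x | T y | T | P x P; T -> y y T' | P y x T' | x F T'; P -> x; F -> y | P x T | y x T | E y; T' -> y T' | epsilon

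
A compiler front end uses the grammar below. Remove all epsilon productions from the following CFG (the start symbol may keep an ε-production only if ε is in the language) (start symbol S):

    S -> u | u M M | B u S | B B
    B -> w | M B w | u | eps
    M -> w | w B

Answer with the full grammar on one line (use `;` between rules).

Nullable nonterminals: {B, S}.
ε ∈ L(G) since S is nullable, so keep S → ε.
For each production, add variants omitting each subset of nullable occurrences: S → B u S gives B u S | B u | u S. S → B B gives B B | B. B → M B w gives M B w | M w.

S -> u | u M M | B u S | B u | u S | B B | B | ε; B -> w | M B w | M w | u; M -> w | w B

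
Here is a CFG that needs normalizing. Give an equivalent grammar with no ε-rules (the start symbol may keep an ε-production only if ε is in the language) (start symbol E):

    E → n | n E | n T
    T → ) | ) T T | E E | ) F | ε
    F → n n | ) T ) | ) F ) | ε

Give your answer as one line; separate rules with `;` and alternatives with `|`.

Nullable nonterminals: {F, T}.
ε ∉ L(G), so no ε-production is kept.
Expand every rule over subsets of its nullable positions: T → ) T T gives ) T T | ) T. F → ) T ) gives ) T ) | ) ).

E → n | n E | n T; T → ) | ) T T | ) T | E E | ) F; F → n n | ) T ) | ) ) | ) F )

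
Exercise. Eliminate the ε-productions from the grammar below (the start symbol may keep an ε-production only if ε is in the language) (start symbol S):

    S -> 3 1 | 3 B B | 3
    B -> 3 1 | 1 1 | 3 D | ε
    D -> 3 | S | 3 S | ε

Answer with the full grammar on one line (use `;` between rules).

S -> 3 1 | 3 B B | 3 B | 3; B -> 3 1 | 1 1 | 3 D | 3; D -> 3 | S | 3 S

Nullable set = {B, D}.
ε ∉ L(G), so no ε-production is kept.
For each production, add variants omitting each subset of nullable occurrences: S → 3 B B gives 3 B B | 3 B | 3. B → 3 D gives 3 D | 3.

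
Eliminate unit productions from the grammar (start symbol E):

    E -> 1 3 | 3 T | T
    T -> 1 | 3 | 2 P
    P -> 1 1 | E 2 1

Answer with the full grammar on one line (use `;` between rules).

E -> 1 3 | 3 T | 1 | 3 | 2 P; T -> 1 | 3 | 2 P; P -> 1 1 | E 2 1

Unit pairs: E ⇒* {T}.
For every A with A ⇒* B via unit rules, add B's non-unit alternatives to A; then delete every rule of the form X → Y.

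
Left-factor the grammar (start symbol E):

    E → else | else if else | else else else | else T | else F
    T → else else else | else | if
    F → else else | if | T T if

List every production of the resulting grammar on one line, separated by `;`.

E → else E'; T → if | else T'; F → else else | if | T T if; E' → ε | if else | else else | T | F; T' → else else | ε

E has alternatives sharing prefix 'else': factor to E → else E' with E' → ε | if else | else else | T | F.
T has alternatives sharing prefix 'else': factor to T → else T' with T' → else else | ε.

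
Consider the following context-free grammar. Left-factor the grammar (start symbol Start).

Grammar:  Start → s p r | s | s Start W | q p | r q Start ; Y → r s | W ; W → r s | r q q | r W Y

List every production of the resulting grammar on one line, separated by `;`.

Start → q p | r q Start | s Start1; Y → r s | W; W → r W1; Start1 → p r | ε | Start W; W1 → s | q q | W Y

Start has alternatives sharing prefix 's': factor to Start → s Start1 with Start1 → p r | ε | Start W.
W has alternatives sharing prefix 'r': factor to W → r W1 with W1 → s | q q | W Y.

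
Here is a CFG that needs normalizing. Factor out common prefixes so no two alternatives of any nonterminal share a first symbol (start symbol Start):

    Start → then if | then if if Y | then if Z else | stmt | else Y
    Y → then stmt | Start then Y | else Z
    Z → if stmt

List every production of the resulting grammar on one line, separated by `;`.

Start → stmt | else Y | then if Start1; Y → then stmt | Start then Y | else Z; Z → if stmt; Start1 → ε | if Y | Z else

Start has alternatives sharing prefix 'then if': factor to Start → then if Start1 with Start1 → ε | if Y | Z else.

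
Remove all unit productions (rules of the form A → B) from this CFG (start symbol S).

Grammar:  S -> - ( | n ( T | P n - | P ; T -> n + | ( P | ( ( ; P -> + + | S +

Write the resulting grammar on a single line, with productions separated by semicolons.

S -> - ( | n ( T | P n - | + + | S +; T -> n + | ( P | ( (; P -> + + | S +

Unit pairs: S ⇒* {P}.
Replace each nonterminal's rules with the union of the non-unit rules of every nonterminal it unit-derives.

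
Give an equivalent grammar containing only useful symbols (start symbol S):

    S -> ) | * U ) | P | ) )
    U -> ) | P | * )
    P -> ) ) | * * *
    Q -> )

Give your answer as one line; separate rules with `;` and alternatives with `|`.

S -> ) | * U ) | P | ) ); U -> ) | P | * ); P -> ) ) | * * *

Generating nonterminals: {P, Q, S, U}.
Reachable from S after that: {P, S, U}.
Removed useless symbols: {Q} and every production mentioning them.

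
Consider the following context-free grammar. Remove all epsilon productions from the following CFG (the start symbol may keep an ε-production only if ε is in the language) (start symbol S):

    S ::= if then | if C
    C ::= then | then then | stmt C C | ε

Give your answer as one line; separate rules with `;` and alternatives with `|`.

Nullable set = {C}.
ε ∉ L(G), so no ε-production is kept.
Add the nullable-subset variants: S → if C gives if C | if. C → stmt C C gives stmt C C | stmt C | stmt.

S ::= if then | if C | if; C ::= then | then then | stmt C C | stmt C | stmt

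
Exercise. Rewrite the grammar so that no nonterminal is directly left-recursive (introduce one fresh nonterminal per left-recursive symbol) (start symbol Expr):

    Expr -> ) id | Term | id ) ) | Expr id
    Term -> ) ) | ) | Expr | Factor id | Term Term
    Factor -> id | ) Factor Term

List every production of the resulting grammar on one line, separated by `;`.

Expr, Term are directly left-recursive.
For Expr: α = {id}, β = {) id, Term, id ) )}. Rewrite as Expr → β Expr1 and Expr1 → α Expr1 | ε.
For Term: α = {Term}, β = {) ), ), Expr, Factor id}. Rewrite as Term → β Term1 and Term1 → α Term1 | ε.

Expr -> ) id Expr1 | Term Expr1 | id ) ) Expr1; Term -> ) ) Term1 | ) Term1 | Expr Term1 | Factor id Term1; Factor -> id | ) Factor Term; Expr1 -> id Expr1 | ε; Term1 -> Term Term1 | ε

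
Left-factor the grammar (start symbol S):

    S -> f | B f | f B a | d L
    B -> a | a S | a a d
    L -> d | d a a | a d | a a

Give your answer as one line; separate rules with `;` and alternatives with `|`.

S has alternatives sharing prefix 'f': factor to S → f S' with S' → ε | B a.
B has alternatives sharing prefix 'a': factor to B → a B' with B' → ε | S | a d.
L has alternatives sharing prefix 'd': factor to L → d L' with L' → ε | a a.
L has alternatives sharing prefix 'a': factor to L → a L'' with L'' → d | a.

S -> B f | d L | f S'; B -> a B'; L -> d L' | a L''; S' -> ε | B a; B' -> ε | S | a d; L' -> ε | a a; L'' -> d | a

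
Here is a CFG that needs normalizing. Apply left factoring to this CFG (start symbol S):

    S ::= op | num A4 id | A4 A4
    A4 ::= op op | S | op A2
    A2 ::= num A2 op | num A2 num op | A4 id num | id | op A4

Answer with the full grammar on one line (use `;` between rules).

S ::= op | num A4 id | A4 A4; A4 ::= S | op A4'; A2 ::= A4 id num | id | op A4 | num A2 A2'; A4' ::= op | A2; A2' ::= op | num op

A4 has alternatives sharing prefix 'op': factor to A4 → op A4' with A4' → op | A2.
A2 has alternatives sharing prefix 'num A2': factor to A2 → num A2 A2' with A2' → op | num op.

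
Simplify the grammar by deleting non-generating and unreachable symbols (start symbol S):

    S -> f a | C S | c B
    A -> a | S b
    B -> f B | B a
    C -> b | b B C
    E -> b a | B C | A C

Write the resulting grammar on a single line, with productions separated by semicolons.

S -> f a | C S; C -> b

Generating nonterminals: {A, C, E, S}.
Reachable from S after that: {C, S}.
Removed useless symbols: {A, B, E} and every production mentioning them.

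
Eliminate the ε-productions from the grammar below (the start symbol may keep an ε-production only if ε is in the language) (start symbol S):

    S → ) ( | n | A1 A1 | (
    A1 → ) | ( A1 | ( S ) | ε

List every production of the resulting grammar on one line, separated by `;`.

The nullable symbols are {A1, S}.
ε ∈ L(G) since S is nullable, so keep S → ε.
Add the nullable-subset variants: S → A1 A1 gives A1 A1 | A1. A1 → ( A1 gives ( A1 | (. A1 → ( S ) gives ( S ) | ( ).

S → ) ( | n | A1 A1 | A1 | ( | ε; A1 → ) | ( A1 | ( | ( S ) | ( )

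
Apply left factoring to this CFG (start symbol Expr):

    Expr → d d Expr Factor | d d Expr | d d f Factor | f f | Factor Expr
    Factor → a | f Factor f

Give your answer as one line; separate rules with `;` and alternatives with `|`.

Expr → f f | Factor Expr | d d Expr1; Factor → a | f Factor f; Expr1 → f Factor | Expr Expr11; Expr11 → Factor | ε

Expr has alternatives sharing prefix 'd d': factor to Expr → d d Expr1 with Expr1 → Expr Factor | Expr | f Factor.
Expr1 has alternatives sharing prefix 'Expr': factor to Expr1 → Expr Expr11 with Expr11 → Factor | ε.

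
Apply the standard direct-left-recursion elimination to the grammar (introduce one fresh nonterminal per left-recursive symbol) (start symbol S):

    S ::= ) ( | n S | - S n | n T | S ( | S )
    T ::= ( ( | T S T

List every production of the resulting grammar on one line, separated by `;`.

S, T are directly left-recursive.
For S: α = {(, )}, β = {) (, n S, - S n, n T}. Rewrite as S → β S' and S' → α S' | ε.
For T: α = {S T}, β = {( (}. Rewrite as T → β T' and T' → α T' | ε.

S ::= ) ( S' | n S S' | - S n S' | n T S'; T ::= ( ( T'; S' ::= ( S' | ) S' | ε; T' ::= S T T' | ε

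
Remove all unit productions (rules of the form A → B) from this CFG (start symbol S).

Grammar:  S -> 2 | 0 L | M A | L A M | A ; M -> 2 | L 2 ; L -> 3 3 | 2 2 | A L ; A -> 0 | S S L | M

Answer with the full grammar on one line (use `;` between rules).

S -> 2 | 0 L | M A | L A M | 0 | S S L | L 2; M -> 2 | L 2; L -> 3 3 | 2 2 | A L; A -> 0 | S S L | 2 | L 2

Unit pairs: A ⇒* {M}; S ⇒* {A, M}.
For every A with A ⇒* B via unit rules, add B's non-unit alternatives to A; then delete every rule of the form X → Y.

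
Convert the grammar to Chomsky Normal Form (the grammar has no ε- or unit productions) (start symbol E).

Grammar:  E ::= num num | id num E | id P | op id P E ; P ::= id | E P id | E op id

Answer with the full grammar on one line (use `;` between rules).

Introduce a nonterminal for each terminal appearing in a rule of length ≥ 2: X1 → num, X2 → id, X3 → op.
Binarize each right-hand side of length ≥ 3 by chaining fresh nonterminals (Y1, Y2, …): affected rules were E → X2 X1 E; E → X3 X2 P E; P → E P X2; P → E X3 X2.

E ::= X1 X1 | X2 Y1 | X2 P | X3 Y2; P ::= id | E Y4 | E Y5; X1 ::= num; X2 ::= id; X3 ::= op; Y1 ::= X1 E; Y2 ::= X2 Y3; Y3 ::= P E; Y4 ::= P X2; Y5 ::= X3 X2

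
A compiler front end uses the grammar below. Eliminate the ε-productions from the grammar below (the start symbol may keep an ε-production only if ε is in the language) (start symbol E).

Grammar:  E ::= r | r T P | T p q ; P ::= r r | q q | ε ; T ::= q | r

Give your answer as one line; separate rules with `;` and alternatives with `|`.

E ::= r | r T P | r T | T p q; P ::= r r | q q; T ::= q | r

Nullable set = {P}.
ε ∉ L(G), so no ε-production is kept.
Add the nullable-subset variants: E → r T P gives r T P | r T.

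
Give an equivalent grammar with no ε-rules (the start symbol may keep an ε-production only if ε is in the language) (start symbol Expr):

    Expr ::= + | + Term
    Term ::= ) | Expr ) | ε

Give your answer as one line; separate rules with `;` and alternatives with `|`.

Nullable set = {Term}.
ε ∉ L(G), so no ε-production is kept.

Expr ::= + | + Term; Term ::= ) | Expr )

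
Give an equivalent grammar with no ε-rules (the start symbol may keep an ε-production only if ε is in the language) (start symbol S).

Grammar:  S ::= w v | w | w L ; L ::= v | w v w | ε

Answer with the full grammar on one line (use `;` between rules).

Nullable nonterminals: {L}.
ε ∉ L(G), so no ε-production is kept.

S ::= w v | w | w L; L ::= v | w v w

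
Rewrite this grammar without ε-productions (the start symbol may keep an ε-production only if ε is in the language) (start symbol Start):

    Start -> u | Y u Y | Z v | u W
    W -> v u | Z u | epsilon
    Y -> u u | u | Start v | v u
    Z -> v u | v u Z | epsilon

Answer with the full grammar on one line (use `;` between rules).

Nullable set = {W, Z}.
ε ∉ L(G), so no ε-production is kept.
For each production, add variants omitting each subset of nullable occurrences: Start → Z v gives Z v | v. W → Z u gives Z u | u.

Start -> u | Y u Y | Z v | v | u W; W -> v u | Z u | u; Y -> u u | u | Start v | v u; Z -> v u | v u Z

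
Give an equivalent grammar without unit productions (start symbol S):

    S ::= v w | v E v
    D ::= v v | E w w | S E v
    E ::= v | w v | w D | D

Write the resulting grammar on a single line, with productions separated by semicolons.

Unit pairs: E ⇒* {D}.
Replace each nonterminal's rules with the union of the non-unit rules of every nonterminal it unit-derives.

S ::= v w | v E v; D ::= v v | E w w | S E v; E ::= v | w v | w D | v v | E w w | S E v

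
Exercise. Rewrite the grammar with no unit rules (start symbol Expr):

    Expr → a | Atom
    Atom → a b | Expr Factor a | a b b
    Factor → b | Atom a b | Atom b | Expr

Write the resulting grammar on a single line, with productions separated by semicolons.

Expr → a b | Expr Factor a | a b b | a; Atom → a b | Expr Factor a | a b b; Factor → a b | Expr Factor a | a b b | b | Atom a b | Atom b | a

Unit pairs: Expr ⇒* {Atom}; Factor ⇒* {Atom, Expr}.
For every A with A ⇒* B via unit rules, add B's non-unit alternatives to A; then delete every rule of the form X → Y.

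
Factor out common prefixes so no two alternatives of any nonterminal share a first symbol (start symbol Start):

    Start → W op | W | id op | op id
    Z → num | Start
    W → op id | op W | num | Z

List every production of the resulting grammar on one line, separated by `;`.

Start has alternatives sharing prefix 'W': factor to Start → W Start1 with Start1 → op | ε.
W has alternatives sharing prefix 'op': factor to W → op W1 with W1 → id | W.

Start → id op | op id | W Start1; Z → num | Start; W → num | Z | op W1; Start1 → op | ε; W1 → id | W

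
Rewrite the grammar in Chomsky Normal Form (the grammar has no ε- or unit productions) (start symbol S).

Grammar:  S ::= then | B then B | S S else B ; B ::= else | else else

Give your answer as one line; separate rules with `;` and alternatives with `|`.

Introduce a nonterminal for each terminal appearing in a rule of length ≥ 2: X1 → then, X2 → else.
Binarize each right-hand side of length ≥ 3 by chaining fresh nonterminals (Y1, Y2, …): affected rules were S → B X1 B; S → S S X2 B.

S ::= then | B Y1 | S Y2; B ::= else | X2 X2; X1 ::= then; X2 ::= else; Y1 ::= X1 B; Y2 ::= S Y3; Y3 ::= X2 B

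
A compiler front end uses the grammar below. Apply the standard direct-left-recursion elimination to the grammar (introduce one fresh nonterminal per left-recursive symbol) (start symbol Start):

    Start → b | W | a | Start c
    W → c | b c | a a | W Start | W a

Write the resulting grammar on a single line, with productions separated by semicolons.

Left recursion appears on Start, W.
For Start: α = {c}, β = {b, W, a}. Rewrite as Start → β Start1 and Start1 → α Start1 | ε.
For W: α = {Start, a}, β = {c, b c, a a}. Rewrite as W → β W1 and W1 → α W1 | ε.

Start → b Start1 | W Start1 | a Start1; W → c W1 | b c W1 | a a W1; Start1 → c Start1 | ε; W1 → Start W1 | a W1 | ε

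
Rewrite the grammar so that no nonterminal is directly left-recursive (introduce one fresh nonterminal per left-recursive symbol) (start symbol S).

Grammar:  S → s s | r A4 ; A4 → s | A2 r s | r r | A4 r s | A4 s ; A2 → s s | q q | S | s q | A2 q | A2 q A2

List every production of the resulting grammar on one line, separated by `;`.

S → s s | r A4; A4 → s A4' | A2 r s A4' | r r A4'; A2 → s s A2' | q q A2' | S A2' | s q A2'; A4' → r s A4' | s A4' | eps; A2' → q A2' | q A2 A2' | eps

Left recursion appears on A4, A2.
For A4: α = {r s, s}, β = {s, A2 r s, r r}. Rewrite as A4 → β A4' and A4' → α A4' | ε.
For A2: α = {q, q A2}, β = {s s, q q, S, s q}. Rewrite as A2 → β A2' and A2' → α A2' | ε.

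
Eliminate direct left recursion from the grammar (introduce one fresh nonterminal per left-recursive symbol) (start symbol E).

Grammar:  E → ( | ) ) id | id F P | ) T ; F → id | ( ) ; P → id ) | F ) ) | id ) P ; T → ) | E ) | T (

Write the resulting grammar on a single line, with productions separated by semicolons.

T is directly left-recursive.
For T: α = {(}, β = {), E )}. Rewrite as T → β T' and T' → α T' | ε.

E → ( | ) ) id | id F P | ) T; F → id | ( ); P → id ) | F ) ) | id ) P; T → ) T' | E ) T'; T' → ( T' | ε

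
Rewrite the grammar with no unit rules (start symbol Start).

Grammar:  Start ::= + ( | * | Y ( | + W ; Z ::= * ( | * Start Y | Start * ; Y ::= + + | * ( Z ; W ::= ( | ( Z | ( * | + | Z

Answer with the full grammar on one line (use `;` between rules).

Unit pairs: W ⇒* {Z}.
For each unit pair (A, B), copy every non-unit production of B to A, then drop all unit productions.

Start ::= + ( | * | Y ( | + W; Z ::= * ( | * Start Y | Start *; Y ::= + + | * ( Z; W ::= * ( | * Start Y | Start * | ( | ( Z | ( * | +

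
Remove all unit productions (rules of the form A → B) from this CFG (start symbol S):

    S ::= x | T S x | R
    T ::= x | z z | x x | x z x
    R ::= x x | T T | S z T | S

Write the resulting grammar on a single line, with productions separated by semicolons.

Unit pairs: R ⇒* {S}; S ⇒* {R}.
Replace each nonterminal's rules with the union of the non-unit rules of every nonterminal it unit-derives.

S ::= x | T S x | x x | T T | S z T; T ::= x | z z | x x | x z x; R ::= x | T S x | x x | T T | S z T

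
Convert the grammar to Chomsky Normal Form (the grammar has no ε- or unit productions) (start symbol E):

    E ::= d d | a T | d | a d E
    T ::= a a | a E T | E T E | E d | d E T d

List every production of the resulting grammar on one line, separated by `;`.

E ::= X1 X1 | X2 T | d | X2 Y1; T ::= X2 X2 | X2 Y2 | E Y3 | E X1 | X1 Y4; X1 ::= d; X2 ::= a; Y1 ::= X1 E; Y2 ::= E T; Y3 ::= T E; Y4 ::= E Y5; Y5 ::= T X1

Introduce a nonterminal for each terminal appearing in a rule of length ≥ 2: X1 → d, X2 → a.
Binarize each right-hand side of length ≥ 3 by chaining fresh nonterminals (Y1, Y2, …): affected rules were E → X2 X1 E; T → X2 E T; T → E T E; T → X1 E T X1.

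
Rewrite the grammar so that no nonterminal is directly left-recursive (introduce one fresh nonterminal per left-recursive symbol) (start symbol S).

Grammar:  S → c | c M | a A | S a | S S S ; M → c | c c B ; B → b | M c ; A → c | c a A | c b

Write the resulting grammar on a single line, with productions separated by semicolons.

S → c S' | c M S' | a A S'; M → c | c c B; B → b | M c; A → c | c a A | c b; S' → a S' | S S S' | ε

Left recursion appears on S.
For S: α = {a, S S}, β = {c, c M, a A}. Rewrite as S → β S' and S' → α S' | ε.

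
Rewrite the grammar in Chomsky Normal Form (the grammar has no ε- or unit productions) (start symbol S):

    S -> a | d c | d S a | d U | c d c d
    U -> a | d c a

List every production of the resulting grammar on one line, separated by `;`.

S -> a | X1 X2 | X1 Y1 | X1 U | X2 Y2; U -> a | X1 Y4; X1 -> d; X2 -> c; X3 -> a; Y1 -> S X3; Y2 -> X1 Y3; Y3 -> X2 X1; Y4 -> X2 X3

Introduce a nonterminal for each terminal appearing in a rule of length ≥ 2: X1 → d, X2 → c, X3 → a.
Binarize each right-hand side of length ≥ 3 by chaining fresh nonterminals (Y1, Y2, …): affected rules were S → X1 S X3; S → X2 X1 X2 X1; U → X1 X2 X3.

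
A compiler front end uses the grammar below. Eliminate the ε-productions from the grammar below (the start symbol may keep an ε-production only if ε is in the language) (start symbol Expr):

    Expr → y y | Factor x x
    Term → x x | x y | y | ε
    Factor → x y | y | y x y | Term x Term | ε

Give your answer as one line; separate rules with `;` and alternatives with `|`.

Expr → y y | Factor x x | x x; Term → x x | x y | y; Factor → x y | y | y x y | Term x Term | Term x | x Term | x

Nullable set = {Factor, Term}.
ε ∉ L(G), so no ε-production is kept.
Add the nullable-subset variants: Expr → Factor x x gives Factor x x | x x. Factor → Term x Term gives Term x Term | Term x | x Term | x.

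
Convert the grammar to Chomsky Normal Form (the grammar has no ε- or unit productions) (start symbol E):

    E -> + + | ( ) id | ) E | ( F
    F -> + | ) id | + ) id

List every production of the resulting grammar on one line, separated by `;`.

E -> X1 X1 | X2 Y1 | X3 E | X2 F; F -> + | X3 X4 | X1 Y2; X1 -> +; X2 -> (; X3 -> ); X4 -> id; Y1 -> X3 X4; Y2 -> X3 X4

Introduce a nonterminal for each terminal appearing in a rule of length ≥ 2: X1 → +, X2 → (, X3 → ), X4 → id.
Binarize each right-hand side of length ≥ 3 by chaining fresh nonterminals (Y1, Y2, …): affected rules were E → X2 X3 X4; F → X1 X3 X4.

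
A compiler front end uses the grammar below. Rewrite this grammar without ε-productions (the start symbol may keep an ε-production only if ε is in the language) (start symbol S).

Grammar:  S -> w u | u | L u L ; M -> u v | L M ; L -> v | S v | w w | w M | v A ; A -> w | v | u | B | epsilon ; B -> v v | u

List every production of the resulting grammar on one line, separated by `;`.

Nullable set = {A}.
ε ∉ L(G), so no ε-production is kept.

S -> w u | u | L u L; M -> u v | L M; L -> v | S v | w w | w M | v A; A -> w | v | u | B; B -> v v | u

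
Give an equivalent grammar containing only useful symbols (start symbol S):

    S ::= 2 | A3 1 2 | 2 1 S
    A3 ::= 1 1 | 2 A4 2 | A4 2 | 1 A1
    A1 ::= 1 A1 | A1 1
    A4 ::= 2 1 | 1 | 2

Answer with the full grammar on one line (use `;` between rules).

S ::= 2 | A3 1 2 | 2 1 S; A3 ::= 1 1 | 2 A4 2 | A4 2; A4 ::= 2 1 | 1 | 2

Generating nonterminals: {A3, A4, S}.
Reachable from S after that: {A3, A4, S}.
Removed useless symbols: {A1} and every production mentioning them.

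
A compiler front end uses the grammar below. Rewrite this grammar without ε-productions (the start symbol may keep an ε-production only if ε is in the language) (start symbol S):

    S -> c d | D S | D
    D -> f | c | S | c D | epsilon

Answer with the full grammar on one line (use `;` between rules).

S -> c d | D S | D | epsilon; D -> f | c | S | c D

Nullable set = {D, S}.
ε ∈ L(G) since S is nullable, so keep S → ε.
Expand every rule over subsets of its nullable positions: S → D S gives D S | D.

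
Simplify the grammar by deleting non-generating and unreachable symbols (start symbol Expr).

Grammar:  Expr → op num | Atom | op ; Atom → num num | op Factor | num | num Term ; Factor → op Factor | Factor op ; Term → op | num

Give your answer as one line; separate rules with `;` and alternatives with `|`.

Generating nonterminals: {Atom, Expr, Term}.
Reachable from Expr after that: {Atom, Expr, Term}.
Removed useless symbols: {Factor} and every production mentioning them.

Expr → op num | Atom | op; Atom → num num | num | num Term; Term → op | num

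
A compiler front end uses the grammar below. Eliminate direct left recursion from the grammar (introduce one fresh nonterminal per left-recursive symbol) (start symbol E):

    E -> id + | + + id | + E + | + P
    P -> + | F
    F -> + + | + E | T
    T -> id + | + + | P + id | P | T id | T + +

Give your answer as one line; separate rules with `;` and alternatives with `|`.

Directly left-recursive nonterminal: T.
For T: α = {id, + +}, β = {id +, + +, P + id, P}. Rewrite as T → β T' and T' → α T' | ε.

E -> id + | + + id | + E + | + P; P -> + | F; F -> + + | + E | T; T -> id + T' | + + T' | P + id T' | P T'; T' -> id T' | + + T' | ε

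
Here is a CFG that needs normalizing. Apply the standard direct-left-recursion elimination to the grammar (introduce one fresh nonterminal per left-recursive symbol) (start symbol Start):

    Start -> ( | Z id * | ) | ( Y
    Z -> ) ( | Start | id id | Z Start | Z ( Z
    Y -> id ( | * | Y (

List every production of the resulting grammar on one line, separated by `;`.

Start -> ( | Z id * | ) | ( Y; Z -> ) ( Z1 | Start Z1 | id id Z1; Y -> id ( Y1 | * Y1; Z1 -> Start Z1 | ( Z Z1 | ε; Y1 -> ( Y1 | ε

Z, Y are directly left-recursive.
For Z: α = {Start, ( Z}, β = {) (, Start, id id}. Rewrite as Z → β Z1 and Z1 → α Z1 | ε.
For Y: α = {(}, β = {id (, *}. Rewrite as Y → β Y1 and Y1 → α Y1 | ε.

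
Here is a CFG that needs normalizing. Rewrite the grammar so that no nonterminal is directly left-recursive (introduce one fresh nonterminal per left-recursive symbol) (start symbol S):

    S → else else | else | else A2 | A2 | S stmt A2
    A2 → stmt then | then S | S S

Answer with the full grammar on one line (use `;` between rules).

S → else else S' | else S' | else A2 S' | A2 S'; A2 → stmt then | then S | S S; S' → stmt A2 S' | ε

Directly left-recursive nonterminal: S.
For S: α = {stmt A2}, β = {else else, else, else A2, A2}. Rewrite as S → β S' and S' → α S' | ε.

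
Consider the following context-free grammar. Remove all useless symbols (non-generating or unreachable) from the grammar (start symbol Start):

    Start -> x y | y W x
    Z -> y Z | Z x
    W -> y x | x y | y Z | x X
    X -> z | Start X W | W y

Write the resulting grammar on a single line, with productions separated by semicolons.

Generating nonterminals: {Start, W, X}.
Reachable from Start after that: {Start, W, X}.
Removed useless symbols: {Z} and every production mentioning them.

Start -> x y | y W x; W -> y x | x y | x X; X -> z | Start X W | W y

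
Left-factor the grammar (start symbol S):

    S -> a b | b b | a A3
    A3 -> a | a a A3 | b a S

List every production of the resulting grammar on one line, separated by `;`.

S -> b b | a S'; A3 -> b a S | a A3'; S' -> b | A3; A3' -> epsilon | a A3

S has alternatives sharing prefix 'a': factor to S → a S' with S' → b | A3.
A3 has alternatives sharing prefix 'a': factor to A3 → a A3' with A3' → ε | a A3.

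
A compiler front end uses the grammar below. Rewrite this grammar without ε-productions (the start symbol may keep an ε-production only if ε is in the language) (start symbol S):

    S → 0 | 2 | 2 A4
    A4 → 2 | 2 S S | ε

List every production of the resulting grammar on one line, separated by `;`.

Nullable nonterminals: {A4}.
ε ∉ L(G), so no ε-production is kept.

S → 0 | 2 | 2 A4; A4 → 2 | 2 S S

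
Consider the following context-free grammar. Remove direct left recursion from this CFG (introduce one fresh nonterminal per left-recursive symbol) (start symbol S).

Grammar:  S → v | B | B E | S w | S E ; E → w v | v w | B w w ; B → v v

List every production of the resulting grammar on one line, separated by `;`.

S → v S' | B S' | B E S'; E → w v | v w | B w w; B → v v; S' → w S' | E S' | ε

Left recursion appears on S.
For S: α = {w, E}, β = {v, B, B E}. Rewrite as S → β S' and S' → α S' | ε.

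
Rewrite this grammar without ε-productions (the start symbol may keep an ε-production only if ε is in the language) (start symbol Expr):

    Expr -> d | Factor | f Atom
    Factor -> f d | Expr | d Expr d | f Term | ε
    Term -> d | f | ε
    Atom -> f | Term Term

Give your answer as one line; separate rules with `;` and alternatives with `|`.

Expr -> d | Factor | f Atom | f | ε; Factor -> f d | Expr | d Expr d | d d | f Term | f; Term -> d | f; Atom -> f | Term Term | Term

The nullable symbols are {Atom, Expr, Factor, Term}.
ε ∈ L(G) since Expr is nullable, so keep Expr → ε.
For each production, add variants omitting each subset of nullable occurrences: Expr → f Atom gives f Atom | f. Factor → d Expr d gives d Expr d | d d. Factor → f Term gives f Term | f. Atom → Term Term gives Term Term | Term.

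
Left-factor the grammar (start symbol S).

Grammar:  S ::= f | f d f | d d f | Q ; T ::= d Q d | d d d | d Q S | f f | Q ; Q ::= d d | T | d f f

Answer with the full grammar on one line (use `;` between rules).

S ::= d d f | Q | f S'; T ::= f f | Q | d T'; Q ::= T | d Q'; S' ::= ε | d f; T' ::= d d | Q T''; Q' ::= d | f f; T'' ::= d | S

S has alternatives sharing prefix 'f': factor to S → f S' with S' → ε | d f.
T has alternatives sharing prefix 'd': factor to T → d T' with T' → Q d | d d | Q S.
Q has alternatives sharing prefix 'd': factor to Q → d Q' with Q' → d | f f.
T' has alternatives sharing prefix 'Q': factor to T' → Q T'' with T'' → d | S.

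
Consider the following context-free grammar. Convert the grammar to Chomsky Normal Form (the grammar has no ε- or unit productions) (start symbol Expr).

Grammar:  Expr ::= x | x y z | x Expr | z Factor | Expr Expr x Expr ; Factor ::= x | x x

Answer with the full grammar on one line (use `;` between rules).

Expr ::= x | X1 Y1 | X1 Expr | X3 Factor | Expr Y2; Factor ::= x | X1 X1; X1 ::= x; X2 ::= y; X3 ::= z; Y1 ::= X2 X3; Y2 ::= Expr Y3; Y3 ::= X1 Expr

Introduce a nonterminal for each terminal appearing in a rule of length ≥ 2: X1 → x, X2 → y, X3 → z.
Binarize each right-hand side of length ≥ 3 by chaining fresh nonterminals (Y1, Y2, …): affected rules were Expr → X1 X2 X3; Expr → Expr Expr X1 Expr.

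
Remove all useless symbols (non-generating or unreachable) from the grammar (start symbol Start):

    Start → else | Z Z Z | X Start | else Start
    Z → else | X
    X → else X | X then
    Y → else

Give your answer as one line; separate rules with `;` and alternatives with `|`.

Generating nonterminals: {Start, Y, Z}.
Reachable from Start after that: {Start, Z}.
Removed useless symbols: {X, Y} and every production mentioning them.

Start → else | Z Z Z | else Start; Z → else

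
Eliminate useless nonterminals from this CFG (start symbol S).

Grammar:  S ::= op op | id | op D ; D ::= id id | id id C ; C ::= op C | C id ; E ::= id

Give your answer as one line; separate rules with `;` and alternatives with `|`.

Generating nonterminals: {D, E, S}.
Reachable from S after that: {D, S}.
Removed useless symbols: {C, E} and every production mentioning them.

S ::= op op | id | op D; D ::= id id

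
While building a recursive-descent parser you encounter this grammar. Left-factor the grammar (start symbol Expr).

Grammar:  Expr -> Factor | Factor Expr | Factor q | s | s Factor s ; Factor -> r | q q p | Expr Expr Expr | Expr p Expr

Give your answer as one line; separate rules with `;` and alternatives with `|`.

Expr has alternatives sharing prefix 'Factor': factor to Expr → Factor Expr1 with Expr1 → ε | Expr | q.
Expr has alternatives sharing prefix 's': factor to Expr → s Expr2 with Expr2 → ε | Factor s.
Factor has alternatives sharing prefix 'Expr': factor to Factor → Expr Factor1 with Factor1 → Expr Expr | p Expr.

Expr -> Factor Expr1 | s Expr2; Factor -> r | q q p | Expr Factor1; Expr1 -> epsilon | Expr | q; Expr2 -> epsilon | Factor s; Factor1 -> Expr Expr | p Expr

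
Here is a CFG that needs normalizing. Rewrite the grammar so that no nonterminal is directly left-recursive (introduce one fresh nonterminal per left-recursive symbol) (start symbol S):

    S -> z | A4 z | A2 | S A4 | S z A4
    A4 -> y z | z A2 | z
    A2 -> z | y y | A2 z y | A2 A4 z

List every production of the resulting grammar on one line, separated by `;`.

S -> z S' | A4 z S' | A2 S'; A4 -> y z | z A2 | z; A2 -> z A2' | y y A2'; S' -> A4 S' | z A4 S' | epsilon; A2' -> z y A2' | A4 z A2' | epsilon

Directly left-recursive nonterminals: S, A2.
For S: α = {A4, z A4}, β = {z, A4 z, A2}. Rewrite as S → β S' and S' → α S' | ε.
For A2: α = {z y, A4 z}, β = {z, y y}. Rewrite as A2 → β A2' and A2' → α A2' | ε.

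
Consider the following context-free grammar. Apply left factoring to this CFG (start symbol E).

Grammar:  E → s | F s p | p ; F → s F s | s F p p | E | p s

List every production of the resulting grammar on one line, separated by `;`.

E → s | F s p | p; F → E | p s | s F F'; F' → s | p p

F has alternatives sharing prefix 's F': factor to F → s F F' with F' → s | p p.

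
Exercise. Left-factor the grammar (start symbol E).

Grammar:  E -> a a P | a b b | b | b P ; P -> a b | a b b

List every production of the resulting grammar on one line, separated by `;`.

E -> a E' | b E''; P -> a b P'; E' -> a P | b b; E'' -> ε | P; P' -> ε | b

E has alternatives sharing prefix 'a': factor to E → a E' with E' → a P | b b.
E has alternatives sharing prefix 'b': factor to E → b E'' with E'' → ε | P.
P has alternatives sharing prefix 'a b': factor to P → a b P' with P' → ε | b.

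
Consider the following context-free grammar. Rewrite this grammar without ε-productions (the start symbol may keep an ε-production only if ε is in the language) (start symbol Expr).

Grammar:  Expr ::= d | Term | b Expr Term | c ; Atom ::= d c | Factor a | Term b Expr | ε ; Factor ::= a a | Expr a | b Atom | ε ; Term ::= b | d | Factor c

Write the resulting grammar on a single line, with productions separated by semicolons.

The nullable symbols are {Atom, Factor}.
ε ∉ L(G), so no ε-production is kept.
For each production, add variants omitting each subset of nullable occurrences: Atom → Factor a gives Factor a | a. Factor → b Atom gives b Atom | b. Term → Factor c gives Factor c | c.

Expr ::= d | Term | b Expr Term | c; Atom ::= d c | Factor a | a | Term b Expr; Factor ::= a a | Expr a | b Atom | b; Term ::= b | d | Factor c | c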